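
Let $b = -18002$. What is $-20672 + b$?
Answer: $-38674$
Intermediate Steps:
$-20672 + b = -20672 - 18002 = -38674$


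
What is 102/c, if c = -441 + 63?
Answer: -17/63 ≈ -0.26984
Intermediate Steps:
c = -378
102/c = 102/(-378) = 102*(-1/378) = -17/63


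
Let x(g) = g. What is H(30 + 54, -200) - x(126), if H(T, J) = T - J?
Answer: 158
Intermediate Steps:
H(30 + 54, -200) - x(126) = ((30 + 54) - 1*(-200)) - 1*126 = (84 + 200) - 126 = 284 - 126 = 158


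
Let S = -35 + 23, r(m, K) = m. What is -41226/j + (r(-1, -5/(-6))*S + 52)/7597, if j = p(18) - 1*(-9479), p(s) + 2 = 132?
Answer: -104192982/24333191 ≈ -4.2819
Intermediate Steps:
p(s) = 130 (p(s) = -2 + 132 = 130)
j = 9609 (j = 130 - 1*(-9479) = 130 + 9479 = 9609)
S = -12
-41226/j + (r(-1, -5/(-6))*S + 52)/7597 = -41226/9609 + (-1*(-12) + 52)/7597 = -41226*1/9609 + (12 + 52)*(1/7597) = -13742/3203 + 64*(1/7597) = -13742/3203 + 64/7597 = -104192982/24333191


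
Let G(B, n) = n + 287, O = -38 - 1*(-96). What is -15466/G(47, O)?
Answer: -15466/345 ≈ -44.829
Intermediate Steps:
O = 58 (O = -38 + 96 = 58)
G(B, n) = 287 + n
-15466/G(47, O) = -15466/(287 + 58) = -15466/345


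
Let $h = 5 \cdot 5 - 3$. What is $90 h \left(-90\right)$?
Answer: $-178200$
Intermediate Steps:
$h = 22$ ($h = 25 - 3 = 22$)
$90 h \left(-90\right) = 90 \cdot 22 \left(-90\right) = 1980 \left(-90\right) = -178200$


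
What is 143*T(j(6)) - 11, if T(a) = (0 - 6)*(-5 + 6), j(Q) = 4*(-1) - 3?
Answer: -869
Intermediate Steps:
j(Q) = -7 (j(Q) = -4 - 3 = -7)
T(a) = -6 (T(a) = -6*1 = -6)
143*T(j(6)) - 11 = 143*(-6) - 11 = -858 - 11 = -869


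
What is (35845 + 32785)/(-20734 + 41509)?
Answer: 13726/4155 ≈ 3.3035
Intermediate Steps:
(35845 + 32785)/(-20734 + 41509) = 68630/20775 = 68630*(1/20775) = 13726/4155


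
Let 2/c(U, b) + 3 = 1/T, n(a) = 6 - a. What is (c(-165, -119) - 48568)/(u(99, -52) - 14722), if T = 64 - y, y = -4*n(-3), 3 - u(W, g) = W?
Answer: 7261016/2215291 ≈ 3.2777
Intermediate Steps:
u(W, g) = 3 - W
y = -36 (y = -4*(6 - 1*(-3)) = -4*(6 + 3) = -4*9 = -36)
T = 100 (T = 64 - 1*(-36) = 64 + 36 = 100)
c(U, b) = -200/299 (c(U, b) = 2/(-3 + 1/100) = 2/(-299/100) = 2*(-100/299) = -200/299)
(c(-165, -119) - 48568)/(u(99, -52) - 14722) = (-200/299 - 48568)/((3 - 1*99) - 14722) = -14522032/(299*((3 - 99) - 14722)) = -14522032/(299*(-96 - 14722)) = -14522032/299/(-14818) = -14522032/299*(-1/14818) = 7261016/2215291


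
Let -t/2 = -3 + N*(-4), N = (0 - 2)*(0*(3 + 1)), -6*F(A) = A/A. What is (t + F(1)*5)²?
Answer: 961/36 ≈ 26.694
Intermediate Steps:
F(A) = -⅙ (F(A) = -A/(6*A) = -⅙*1 = -⅙)
N = 0 (N = -0*4 = -2*0 = 0)
t = 6 (t = -2*(-3 + 0*(-4)) = -2*(-3 + 0) = -2*(-3) = 6)
(t + F(1)*5)² = (6 - ⅙*5)² = (6 - ⅚)² = (31/6)² = 961/36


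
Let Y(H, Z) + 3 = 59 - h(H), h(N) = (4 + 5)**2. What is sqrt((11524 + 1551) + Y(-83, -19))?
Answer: 15*sqrt(58) ≈ 114.24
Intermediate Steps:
h(N) = 81 (h(N) = 9**2 = 81)
Y(H, Z) = -25 (Y(H, Z) = -3 + (59 - 1*81) = -3 + (59 - 81) = -3 - 22 = -25)
sqrt((11524 + 1551) + Y(-83, -19)) = sqrt((11524 + 1551) - 25) = sqrt(13075 - 25) = sqrt(13050) = 15*sqrt(58)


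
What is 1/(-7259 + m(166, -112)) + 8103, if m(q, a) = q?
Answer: 57474578/7093 ≈ 8103.0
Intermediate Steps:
1/(-7259 + m(166, -112)) + 8103 = 1/(-7259 + 166) + 8103 = 1/(-7093) + 8103 = -1/7093 + 8103 = 57474578/7093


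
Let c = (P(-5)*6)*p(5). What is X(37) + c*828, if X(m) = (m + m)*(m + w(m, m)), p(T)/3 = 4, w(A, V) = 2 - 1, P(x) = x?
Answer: -295268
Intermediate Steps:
w(A, V) = 1
p(T) = 12 (p(T) = 3*4 = 12)
c = -360 (c = -5*6*12 = -30*12 = -360)
X(m) = 2*m*(1 + m) (X(m) = (m + m)*(m + 1) = (2*m)*(1 + m) = 2*m*(1 + m))
X(37) + c*828 = 2*37*(1 + 37) - 360*828 = 2*37*38 - 298080 = 2812 - 298080 = -295268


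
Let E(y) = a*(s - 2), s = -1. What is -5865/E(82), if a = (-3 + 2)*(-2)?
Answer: 1955/2 ≈ 977.50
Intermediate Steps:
a = 2 (a = -1*(-2) = 2)
E(y) = -6 (E(y) = 2*(-1 - 2) = 2*(-3) = -6)
-5865/E(82) = -5865/(-6) = -5865*(-1/6) = 1955/2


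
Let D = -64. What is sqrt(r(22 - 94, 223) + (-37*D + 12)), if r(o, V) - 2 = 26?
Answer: 2*sqrt(602) ≈ 49.071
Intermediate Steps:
r(o, V) = 28 (r(o, V) = 2 + 26 = 28)
sqrt(r(22 - 94, 223) + (-37*D + 12)) = sqrt(28 + (-37*(-64) + 12)) = sqrt(28 + (2368 + 12)) = sqrt(28 + 2380) = sqrt(2408) = 2*sqrt(602)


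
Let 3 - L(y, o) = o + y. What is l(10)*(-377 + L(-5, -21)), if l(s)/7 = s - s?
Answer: 0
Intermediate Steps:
l(s) = 0 (l(s) = 7*(s - s) = 7*0 = 0)
L(y, o) = 3 - o - y (L(y, o) = 3 - (o + y) = 3 + (-o - y) = 3 - o - y)
l(10)*(-377 + L(-5, -21)) = 0*(-377 + (3 - 1*(-21) - 1*(-5))) = 0*(-377 + (3 + 21 + 5)) = 0*(-377 + 29) = 0*(-348) = 0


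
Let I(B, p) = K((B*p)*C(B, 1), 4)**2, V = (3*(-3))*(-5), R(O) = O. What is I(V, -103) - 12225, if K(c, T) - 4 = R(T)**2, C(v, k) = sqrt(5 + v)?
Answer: -11825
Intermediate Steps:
V = 45 (V = -9*(-5) = 45)
K(c, T) = 4 + T**2
I(B, p) = 400 (I(B, p) = (4 + 4**2)**2 = (4 + 16)**2 = 20**2 = 400)
I(V, -103) - 12225 = 400 - 12225 = -11825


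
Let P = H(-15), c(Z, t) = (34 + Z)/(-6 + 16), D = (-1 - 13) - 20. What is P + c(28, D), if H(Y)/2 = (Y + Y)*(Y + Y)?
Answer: 9031/5 ≈ 1806.2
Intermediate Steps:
H(Y) = 8*Y² (H(Y) = 2*((Y + Y)*(Y + Y)) = 2*((2*Y)*(2*Y)) = 2*(4*Y²) = 8*Y²)
D = -34 (D = -14 - 20 = -34)
c(Z, t) = 17/5 + Z/10 (c(Z, t) = (34 + Z)/10 = (34 + Z)*(⅒) = 17/5 + Z/10)
P = 1800 (P = 8*(-15)² = 8*225 = 1800)
P + c(28, D) = 1800 + (17/5 + (⅒)*28) = 1800 + (17/5 + 14/5) = 1800 + 31/5 = 9031/5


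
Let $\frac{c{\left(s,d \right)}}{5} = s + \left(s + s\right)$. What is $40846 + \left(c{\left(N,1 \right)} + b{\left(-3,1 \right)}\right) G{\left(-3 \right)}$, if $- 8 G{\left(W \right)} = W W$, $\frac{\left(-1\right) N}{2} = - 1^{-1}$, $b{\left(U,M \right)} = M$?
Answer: $\frac{326489}{8} \approx 40811.0$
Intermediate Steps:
$N = 2$ ($N = - 2 \left(- 1^{-1}\right) = - 2 \left(\left(-1\right) 1\right) = \left(-2\right) \left(-1\right) = 2$)
$G{\left(W \right)} = - \frac{W^{2}}{8}$ ($G{\left(W \right)} = - \frac{W W}{8} = - \frac{W^{2}}{8}$)
$c{\left(s,d \right)} = 15 s$ ($c{\left(s,d \right)} = 5 \left(s + \left(s + s\right)\right) = 5 \left(s + 2 s\right) = 5 \cdot 3 s = 15 s$)
$40846 + \left(c{\left(N,1 \right)} + b{\left(-3,1 \right)}\right) G{\left(-3 \right)} = 40846 + \left(15 \cdot 2 + 1\right) \left(- \frac{\left(-3\right)^{2}}{8}\right) = 40846 + \left(30 + 1\right) \left(\left(- \frac{1}{8}\right) 9\right) = 40846 + 31 \left(- \frac{9}{8}\right) = 40846 - \frac{279}{8} = \frac{326489}{8}$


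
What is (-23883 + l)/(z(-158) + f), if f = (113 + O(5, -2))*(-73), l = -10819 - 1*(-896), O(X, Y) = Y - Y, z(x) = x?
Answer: 33806/8407 ≈ 4.0212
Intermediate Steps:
O(X, Y) = 0
l = -9923 (l = -10819 + 896 = -9923)
f = -8249 (f = (113 + 0)*(-73) = 113*(-73) = -8249)
(-23883 + l)/(z(-158) + f) = (-23883 - 9923)/(-158 - 8249) = -33806/(-8407) = -33806*(-1/8407) = 33806/8407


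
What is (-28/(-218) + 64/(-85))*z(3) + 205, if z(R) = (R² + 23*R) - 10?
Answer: 88581/545 ≈ 162.53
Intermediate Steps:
z(R) = -10 + R² + 23*R
(-28/(-218) + 64/(-85))*z(3) + 205 = (-28/(-218) + 64/(-85))*(-10 + 3² + 23*3) + 205 = (-28*(-1/218) + 64*(-1/85))*(-10 + 9 + 69) + 205 = (14/109 - 64/85)*68 + 205 = -5786/9265*68 + 205 = -23144/545 + 205 = 88581/545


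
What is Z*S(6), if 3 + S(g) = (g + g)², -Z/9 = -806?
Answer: 1022814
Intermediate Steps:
Z = 7254 (Z = -9*(-806) = 7254)
S(g) = -3 + 4*g² (S(g) = -3 + (g + g)² = -3 + (2*g)² = -3 + 4*g²)
Z*S(6) = 7254*(-3 + 4*6²) = 7254*(-3 + 4*36) = 7254*(-3 + 144) = 7254*141 = 1022814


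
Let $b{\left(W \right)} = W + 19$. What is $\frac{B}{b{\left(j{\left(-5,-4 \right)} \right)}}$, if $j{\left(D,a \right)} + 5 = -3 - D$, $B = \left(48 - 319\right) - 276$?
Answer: $- \frac{547}{16} \approx -34.188$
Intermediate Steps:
$B = -547$ ($B = -271 - 276 = -547$)
$j{\left(D,a \right)} = -8 - D$ ($j{\left(D,a \right)} = -5 - \left(3 + D\right) = -8 - D$)
$b{\left(W \right)} = 19 + W$
$\frac{B}{b{\left(j{\left(-5,-4 \right)} \right)}} = - \frac{547}{19 - 3} = - \frac{547}{16}$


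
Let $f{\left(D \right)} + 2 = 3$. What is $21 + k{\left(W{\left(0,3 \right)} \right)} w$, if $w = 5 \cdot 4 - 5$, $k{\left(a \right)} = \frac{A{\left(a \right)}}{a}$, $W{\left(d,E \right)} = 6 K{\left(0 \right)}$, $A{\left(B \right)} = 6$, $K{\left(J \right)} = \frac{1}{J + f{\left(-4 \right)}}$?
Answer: $36$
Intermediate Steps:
$f{\left(D \right)} = 1$ ($f{\left(D \right)} = -2 + 3 = 1$)
$K{\left(J \right)} = \frac{1}{1 + J}$ ($K{\left(J \right)} = \frac{1}{J + 1} = \frac{1}{1 + J}$)
$W{\left(d,E \right)} = 6$ ($W{\left(d,E \right)} = \frac{6}{1 + 0} = \frac{6}{1} = 6 \cdot 1 = 6$)
$k{\left(a \right)} = \frac{6}{a}$
$w = 15$ ($w = 20 - 5 = 15$)
$21 + k{\left(W{\left(0,3 \right)} \right)} w = 21 + \frac{6}{6} \cdot 15 = 21 + 6 \cdot \frac{1}{6} \cdot 15 = 21 + 1 \cdot 15 = 21 + 15 = 36$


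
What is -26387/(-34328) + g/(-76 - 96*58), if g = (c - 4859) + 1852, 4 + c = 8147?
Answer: -6845095/48436808 ≈ -0.14132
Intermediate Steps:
c = 8143 (c = -4 + 8147 = 8143)
g = 5136 (g = (8143 - 4859) + 1852 = 3284 + 1852 = 5136)
-26387/(-34328) + g/(-76 - 96*58) = -26387/(-34328) + 5136/(-76 - 96*58) = -26387*(-1/34328) + 5136/(-76 - 5568) = 26387/34328 + 5136/(-5644) = 26387/34328 + 5136*(-1/5644) = 26387/34328 - 1284/1411 = -6845095/48436808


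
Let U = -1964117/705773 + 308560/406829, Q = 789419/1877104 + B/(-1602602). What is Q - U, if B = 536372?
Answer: 911410122037725782140527/431877882207756548744368 ≈ 2.1103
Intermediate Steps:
Q = 129149220775/1504125312304 (Q = 789419/1877104 + 536372/(-1602602) = 789419*(1/1877104) + 536372*(-1/1602602) = 789419/1877104 - 268186/801301 = 129149220775/1504125312304 ≈ 0.085863)
U = -581286438113/287128923817 (U = -1964117*1/705773 + 308560*(1/406829) = -1964117/705773 + 308560/406829 = -581286438113/287128923817 ≈ -2.0245)
Q - U = 129149220775/1504125312304 - 1*(-581286438113/287128923817) = 129149220775/1504125312304 + 581286438113/287128923817 = 911410122037725782140527/431877882207756548744368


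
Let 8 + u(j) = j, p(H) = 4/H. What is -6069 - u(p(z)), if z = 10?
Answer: -30307/5 ≈ -6061.4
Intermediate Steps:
u(j) = -8 + j
-6069 - u(p(z)) = -6069 - (-8 + 4/10) = -6069 - (-8 + 4*(1/10)) = -6069 - (-8 + 2/5) = -6069 - 1*(-38/5) = -6069 + 38/5 = -30307/5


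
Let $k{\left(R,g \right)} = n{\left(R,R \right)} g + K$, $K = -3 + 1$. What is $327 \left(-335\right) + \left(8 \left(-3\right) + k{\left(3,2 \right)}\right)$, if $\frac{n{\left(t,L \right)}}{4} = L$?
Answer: $-109547$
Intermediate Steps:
$n{\left(t,L \right)} = 4 L$
$K = -2$
$k{\left(R,g \right)} = -2 + 4 R g$ ($k{\left(R,g \right)} = 4 R g - 2 = -2 + 4 R g$)
$327 \left(-335\right) + \left(8 \left(-3\right) + k{\left(3,2 \right)}\right) = 327 \left(-335\right) + \left(8 \left(-3\right) - \left(2 - 24\right)\right) = -109545 + \left(-24 + \left(-2 + 24\right)\right) = -109545 + \left(-24 + 22\right) = -109545 - 2 = -109547$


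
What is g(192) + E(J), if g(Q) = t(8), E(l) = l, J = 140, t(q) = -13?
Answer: 127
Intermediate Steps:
g(Q) = -13
g(192) + E(J) = -13 + 140 = 127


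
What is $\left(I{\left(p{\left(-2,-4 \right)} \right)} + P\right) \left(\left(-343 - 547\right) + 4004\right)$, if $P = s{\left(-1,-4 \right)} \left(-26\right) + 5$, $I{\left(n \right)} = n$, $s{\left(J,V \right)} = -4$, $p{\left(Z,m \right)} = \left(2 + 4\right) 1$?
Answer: $358110$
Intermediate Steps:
$p{\left(Z,m \right)} = 6$ ($p{\left(Z,m \right)} = 6 \cdot 1 = 6$)
$P = 109$ ($P = \left(-4\right) \left(-26\right) + 5 = 104 + 5 = 109$)
$\left(I{\left(p{\left(-2,-4 \right)} \right)} + P\right) \left(\left(-343 - 547\right) + 4004\right) = \left(6 + 109\right) \left(\left(-343 - 547\right) + 4004\right) = 115 \left(-890 + 4004\right) = 115 \cdot 3114 = 358110$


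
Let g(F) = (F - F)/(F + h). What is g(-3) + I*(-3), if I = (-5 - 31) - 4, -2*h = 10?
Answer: 120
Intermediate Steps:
h = -5 (h = -½*10 = -5)
g(F) = 0 (g(F) = (F - F)/(F - 5) = 0/(-5 + F) = 0)
I = -40 (I = -36 - 4 = -40)
g(-3) + I*(-3) = 0 - 40*(-3) = 0 + 120 = 120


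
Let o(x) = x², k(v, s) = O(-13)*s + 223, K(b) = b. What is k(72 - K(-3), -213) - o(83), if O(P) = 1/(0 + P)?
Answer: -86445/13 ≈ -6649.6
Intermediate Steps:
O(P) = 1/P
k(v, s) = 223 - s/13 (k(v, s) = s/(-13) + 223 = -s/13 + 223 = 223 - s/13)
k(72 - K(-3), -213) - o(83) = (223 - 1/13*(-213)) - 1*83² = (223 + 213/13) - 1*6889 = 3112/13 - 6889 = -86445/13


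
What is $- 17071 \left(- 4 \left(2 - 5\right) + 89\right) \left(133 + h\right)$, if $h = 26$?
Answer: $-274143189$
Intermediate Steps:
$- 17071 \left(- 4 \left(2 - 5\right) + 89\right) \left(133 + h\right) = - 17071 \left(- 4 \left(2 - 5\right) + 89\right) \left(133 + 26\right) = - 17071 \left(\left(-4\right) \left(-3\right) + 89\right) 159 = - 17071 \left(12 + 89\right) 159 = - 17071 \cdot 101 \cdot 159 = \left(-17071\right) 16059 = -274143189$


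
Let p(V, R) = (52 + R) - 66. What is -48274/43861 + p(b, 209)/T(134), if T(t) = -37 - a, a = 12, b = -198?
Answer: -10918321/2149189 ≈ -5.0802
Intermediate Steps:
p(V, R) = -14 + R
T(t) = -49 (T(t) = -37 - 1*12 = -37 - 12 = -49)
-48274/43861 + p(b, 209)/T(134) = -48274/43861 + (-14 + 209)/(-49) = -48274*1/43861 + 195*(-1/49) = -48274/43861 - 195/49 = -10918321/2149189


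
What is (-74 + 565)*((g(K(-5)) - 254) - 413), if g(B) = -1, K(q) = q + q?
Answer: -327988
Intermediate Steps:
K(q) = 2*q
(-74 + 565)*((g(K(-5)) - 254) - 413) = (-74 + 565)*((-1 - 254) - 413) = 491*(-255 - 413) = 491*(-668) = -327988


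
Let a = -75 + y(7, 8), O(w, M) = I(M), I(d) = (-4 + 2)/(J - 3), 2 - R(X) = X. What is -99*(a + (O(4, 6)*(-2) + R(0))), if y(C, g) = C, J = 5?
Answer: 6336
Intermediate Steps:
R(X) = 2 - X
I(d) = -1 (I(d) = (-4 + 2)/(5 - 3) = -2/2 = -2*½ = -1)
O(w, M) = -1
a = -68 (a = -75 + 7 = -68)
-99*(a + (O(4, 6)*(-2) + R(0))) = -99*(-68 + (-1*(-2) + (2 - 1*0))) = -99*(-68 + (2 + (2 + 0))) = -99*(-68 + (2 + 2)) = -99*(-68 + 4) = -99*(-64) = 6336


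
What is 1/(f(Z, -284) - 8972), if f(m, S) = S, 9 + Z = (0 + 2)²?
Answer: -1/9256 ≈ -0.00010804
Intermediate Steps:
Z = -5 (Z = -9 + (0 + 2)² = -9 + 2² = -9 + 4 = -5)
1/(f(Z, -284) - 8972) = 1/(-284 - 8972) = 1/(-9256) = -1/9256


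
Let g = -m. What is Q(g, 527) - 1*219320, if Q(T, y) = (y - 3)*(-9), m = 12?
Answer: -224036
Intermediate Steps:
g = -12 (g = -1*12 = -12)
Q(T, y) = 27 - 9*y (Q(T, y) = (-3 + y)*(-9) = 27 - 9*y)
Q(g, 527) - 1*219320 = (27 - 9*527) - 1*219320 = (27 - 4743) - 219320 = -4716 - 219320 = -224036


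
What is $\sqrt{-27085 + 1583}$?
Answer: $i \sqrt{25502} \approx 159.69 i$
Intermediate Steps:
$\sqrt{-27085 + 1583} = \sqrt{-25502} = i \sqrt{25502}$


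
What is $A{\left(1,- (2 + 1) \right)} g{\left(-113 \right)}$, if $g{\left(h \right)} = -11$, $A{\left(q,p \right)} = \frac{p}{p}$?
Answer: $-11$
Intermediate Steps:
$A{\left(q,p \right)} = 1$
$A{\left(1,- (2 + 1) \right)} g{\left(-113 \right)} = 1 \left(-11\right) = -11$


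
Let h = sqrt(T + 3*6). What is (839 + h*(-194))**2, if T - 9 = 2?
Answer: 1795365 - 325532*sqrt(29) ≈ 42322.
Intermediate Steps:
T = 11 (T = 9 + 2 = 11)
h = sqrt(29) (h = sqrt(11 + 3*6) = sqrt(11 + 18) = sqrt(29) ≈ 5.3852)
(839 + h*(-194))**2 = (839 + sqrt(29)*(-194))**2 = (839 - 194*sqrt(29))**2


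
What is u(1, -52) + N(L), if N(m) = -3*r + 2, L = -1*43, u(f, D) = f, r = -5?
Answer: 18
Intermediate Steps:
L = -43
N(m) = 17 (N(m) = -3*(-5) + 2 = 15 + 2 = 17)
u(1, -52) + N(L) = 1 + 17 = 18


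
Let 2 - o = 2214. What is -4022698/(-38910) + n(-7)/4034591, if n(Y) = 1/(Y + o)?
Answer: 18007119702042266/174175895781195 ≈ 103.38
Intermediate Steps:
o = -2212 (o = 2 - 1*2214 = 2 - 2214 = -2212)
n(Y) = 1/(-2212 + Y) (n(Y) = 1/(Y - 2212) = 1/(-2212 + Y))
-4022698/(-38910) + n(-7)/4034591 = -4022698/(-38910) + 1/(-2212 - 7*4034591) = -4022698*(-1/38910) + (1/4034591)/(-2219) = 2011349/19455 - 1/2219*1/4034591 = 2011349/19455 - 1/8952757429 = 18007119702042266/174175895781195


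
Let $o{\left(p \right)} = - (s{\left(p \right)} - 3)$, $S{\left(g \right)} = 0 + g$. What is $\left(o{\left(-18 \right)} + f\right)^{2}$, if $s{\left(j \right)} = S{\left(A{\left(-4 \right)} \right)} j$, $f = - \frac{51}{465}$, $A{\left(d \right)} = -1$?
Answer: $\frac{5484964}{24025} \approx 228.3$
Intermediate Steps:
$S{\left(g \right)} = g$
$f = - \frac{17}{155}$ ($f = \left(-51\right) \frac{1}{465} = - \frac{17}{155} \approx -0.10968$)
$s{\left(j \right)} = - j$
$o{\left(p \right)} = 3 + p$ ($o{\left(p \right)} = - (- p - 3) = - (-3 - p) = 3 + p$)
$\left(o{\left(-18 \right)} + f\right)^{2} = \left(\left(3 - 18\right) - \frac{17}{155}\right)^{2} = \left(-15 - \frac{17}{155}\right)^{2} = \left(- \frac{2342}{155}\right)^{2} = \frac{5484964}{24025}$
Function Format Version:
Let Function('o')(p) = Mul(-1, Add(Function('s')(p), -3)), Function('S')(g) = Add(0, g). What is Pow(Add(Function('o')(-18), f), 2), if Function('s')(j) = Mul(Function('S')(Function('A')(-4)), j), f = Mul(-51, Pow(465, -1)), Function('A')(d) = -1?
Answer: Rational(5484964, 24025) ≈ 228.30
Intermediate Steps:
Function('S')(g) = g
f = Rational(-17, 155) (f = Mul(-51, Rational(1, 465)) = Rational(-17, 155) ≈ -0.10968)
Function('s')(j) = Mul(-1, j)
Function('o')(p) = Add(3, p) (Function('o')(p) = Mul(-1, Add(Mul(-1, p), -3)) = Mul(-1, Add(-3, Mul(-1, p))) = Add(3, p))
Pow(Add(Function('o')(-18), f), 2) = Pow(Add(Add(3, -18), Rational(-17, 155)), 2) = Pow(Add(-15, Rational(-17, 155)), 2) = Pow(Rational(-2342, 155), 2) = Rational(5484964, 24025)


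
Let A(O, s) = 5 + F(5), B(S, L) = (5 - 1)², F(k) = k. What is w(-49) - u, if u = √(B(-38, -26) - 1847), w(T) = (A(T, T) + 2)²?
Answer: 144 - I*√1831 ≈ 144.0 - 42.79*I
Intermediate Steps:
B(S, L) = 16 (B(S, L) = 4² = 16)
A(O, s) = 10 (A(O, s) = 5 + 5 = 10)
w(T) = 144 (w(T) = (10 + 2)² = 12² = 144)
u = I*√1831 (u = √(16 - 1847) = √(-1831) = I*√1831 ≈ 42.79*I)
w(-49) - u = 144 - I*√1831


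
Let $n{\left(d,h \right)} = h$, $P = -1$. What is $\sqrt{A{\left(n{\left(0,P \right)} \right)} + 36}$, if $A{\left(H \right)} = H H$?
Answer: $\sqrt{37} \approx 6.0828$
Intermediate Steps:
$A{\left(H \right)} = H^{2}$
$\sqrt{A{\left(n{\left(0,P \right)} \right)} + 36} = \sqrt{\left(-1\right)^{2} + 36} = \sqrt{1 + 36} = \sqrt{37}$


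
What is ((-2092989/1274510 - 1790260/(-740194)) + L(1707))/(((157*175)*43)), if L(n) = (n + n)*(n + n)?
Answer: 5497761233067714487/557269107981244750 ≈ 9.8655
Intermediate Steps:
L(n) = 4*n² (L(n) = (2*n)*(2*n) = 4*n²)
((-2092989/1274510 - 1790260/(-740194)) + L(1707))/(((157*175)*43)) = ((-2092989/1274510 - 1790260/(-740194)) + 4*1707²)/(((157*175)*43)) = ((-2092989*1/1274510 - 1790260*(-1/740194)) + 4*2913849)/((27475*43)) = ((-2092989/1274510 + 895130/370097) + 11655396)/1181425 = (366243186367/471692327470 + 11655396)*(1/1181425) = (5497761233067714487/471692327470)*(1/1181425) = 5497761233067714487/557269107981244750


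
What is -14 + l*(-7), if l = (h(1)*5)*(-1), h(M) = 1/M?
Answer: 21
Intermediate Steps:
h(M) = 1/M
l = -5 (l = (5/1)*(-1) = (1*5)*(-1) = 5*(-1) = -5)
-14 + l*(-7) = -14 - 5*(-7) = -14 + 35 = 21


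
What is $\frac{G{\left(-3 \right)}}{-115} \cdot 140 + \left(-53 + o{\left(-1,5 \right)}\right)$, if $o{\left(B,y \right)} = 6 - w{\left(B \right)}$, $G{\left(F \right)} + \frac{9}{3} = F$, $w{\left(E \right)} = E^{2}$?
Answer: $- \frac{936}{23} \approx -40.696$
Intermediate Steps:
$G{\left(F \right)} = -3 + F$
$o{\left(B,y \right)} = 6 - B^{2}$
$\frac{G{\left(-3 \right)}}{-115} \cdot 140 + \left(-53 + o{\left(-1,5 \right)}\right) = \frac{-3 - 3}{-115} \cdot 140 + \left(-53 + \left(6 - \left(-1\right)^{2}\right)\right) = \left(-6\right) \left(- \frac{1}{115}\right) 140 + \left(-53 + \left(6 - 1\right)\right) = \frac{6}{115} \cdot 140 + \left(-53 + \left(6 - 1\right)\right) = \frac{168}{23} + \left(-53 + 5\right) = \frac{168}{23} - 48 = - \frac{936}{23}$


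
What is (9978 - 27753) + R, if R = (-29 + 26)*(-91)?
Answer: -17502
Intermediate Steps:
R = 273 (R = -3*(-91) = 273)
(9978 - 27753) + R = (9978 - 27753) + 273 = -17775 + 273 = -17502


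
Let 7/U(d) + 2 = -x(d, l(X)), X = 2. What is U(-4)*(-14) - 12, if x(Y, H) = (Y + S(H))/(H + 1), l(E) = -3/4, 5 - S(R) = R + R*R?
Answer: 68/27 ≈ 2.5185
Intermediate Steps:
S(R) = 5 - R - R**2 (S(R) = 5 - (R + R*R) = 5 - (R + R**2) = 5 + (-R - R**2) = 5 - R - R**2)
l(E) = -3/4 (l(E) = -3*1/4 = -3/4)
x(Y, H) = (5 + Y - H - H**2)/(1 + H) (x(Y, H) = (Y + (5 - H - H**2))/(H + 1) = (5 + Y - H - H**2)/(1 + H))
U(d) = 7/(-91/4 - 4*d) (U(d) = 7/(-2 - (5 + d - 1*(-3/4) - (-3/4)**2)/(1 - 3/4)) = 7/(-2 - (5 + d + 3/4 - 1*9/16)/1/4) = 7/(-2 - 4*(5 + d + 3/4 - 9/16)) = 7/(-2 - 4*(83/16 + d)) = 7/(-2 - (83/4 + 4*d)) = 7/(-2 + (-83/4 - 4*d)) = 7/(-91/4 - 4*d))
U(-4)*(-14) - 12 = -28/(91 + 16*(-4))*(-14) - 12 = -28/(91 - 64)*(-14) - 12 = -28/27*(-14) - 12 = 392/27 - 12 = 68/27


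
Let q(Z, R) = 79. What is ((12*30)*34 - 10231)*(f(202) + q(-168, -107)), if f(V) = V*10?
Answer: 4216891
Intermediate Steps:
f(V) = 10*V
((12*30)*34 - 10231)*(f(202) + q(-168, -107)) = ((12*30)*34 - 10231)*(10*202 + 79) = (360*34 - 10231)*(2020 + 79) = (12240 - 10231)*2099 = 2009*2099 = 4216891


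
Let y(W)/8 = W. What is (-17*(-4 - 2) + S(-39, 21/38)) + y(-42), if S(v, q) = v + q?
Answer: -10353/38 ≈ -272.45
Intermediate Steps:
y(W) = 8*W
S(v, q) = q + v
(-17*(-4 - 2) + S(-39, 21/38)) + y(-42) = (-17*(-4 - 2) + (21/38 - 39)) + 8*(-42) = (-17*(-6) + (21*(1/38) - 39)) - 336 = (102 + (21/38 - 39)) - 336 = (102 - 1461/38) - 336 = 2415/38 - 336 = -10353/38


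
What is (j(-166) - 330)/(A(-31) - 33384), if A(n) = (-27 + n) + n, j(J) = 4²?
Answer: 314/33473 ≈ 0.0093807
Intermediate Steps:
j(J) = 16
A(n) = -27 + 2*n
(j(-166) - 330)/(A(-31) - 33384) = (16 - 330)/((-27 + 2*(-31)) - 33384) = -314/((-27 - 62) - 33384) = -314/(-89 - 33384) = -314/(-33473) = -314*(-1/33473) = 314/33473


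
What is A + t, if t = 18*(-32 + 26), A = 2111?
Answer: 2003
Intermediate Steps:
t = -108 (t = 18*(-6) = -108)
A + t = 2111 - 108 = 2003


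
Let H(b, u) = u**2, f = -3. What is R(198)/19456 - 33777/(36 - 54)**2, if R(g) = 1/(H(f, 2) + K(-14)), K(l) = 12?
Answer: -32452607/311296 ≈ -104.25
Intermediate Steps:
R(g) = 1/16 (R(g) = 1/(2**2 + 12) = 1/(4 + 12) = 1/16)
R(198)/19456 - 33777/(36 - 54)**2 = (1/16)/19456 - 33777/(36 - 54)**2 = (1/16)*(1/19456) - 33777/((-18)**2) = 1/311296 - 33777/324 = 1/311296 - 33777*1/324 = 1/311296 - 417/4 = -32452607/311296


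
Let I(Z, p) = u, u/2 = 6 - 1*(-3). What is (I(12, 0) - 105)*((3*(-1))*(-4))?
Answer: -1044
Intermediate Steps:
u = 18 (u = 2*(6 - 1*(-3)) = 2*(6 + 3) = 2*9 = 18)
I(Z, p) = 18
(I(12, 0) - 105)*((3*(-1))*(-4)) = (18 - 105)*((3*(-1))*(-4)) = -(-261)*(-4) = -87*12 = -1044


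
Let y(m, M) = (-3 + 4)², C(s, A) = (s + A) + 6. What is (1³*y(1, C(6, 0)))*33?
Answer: 33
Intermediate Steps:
C(s, A) = 6 + A + s (C(s, A) = (A + s) + 6 = 6 + A + s)
y(m, M) = 1 (y(m, M) = 1² = 1)
(1³*y(1, C(6, 0)))*33 = (1³*1)*33 = (1*1)*33 = 1*33 = 33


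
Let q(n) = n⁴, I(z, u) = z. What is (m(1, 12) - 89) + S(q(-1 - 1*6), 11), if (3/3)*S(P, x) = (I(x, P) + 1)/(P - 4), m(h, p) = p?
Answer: -61519/799 ≈ -76.995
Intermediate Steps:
S(P, x) = (1 + x)/(-4 + P) (S(P, x) = (x + 1)/(P - 4) = (1 + x)/(-4 + P))
(m(1, 12) - 89) + S(q(-1 - 1*6), 11) = (12 - 89) + (1 + 11)/(-4 + (-1 - 1*6)⁴) = -77 + 12/(-4 + (-1 - 6)⁴) = -77 + 12/(-4 + (-7)⁴) = -77 + 12/(-4 + 2401) = -77 + 12/2397 = -77 + (1/2397)*12 = -77 + 4/799 = -61519/799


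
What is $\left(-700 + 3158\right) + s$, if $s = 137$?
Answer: $2595$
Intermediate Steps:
$\left(-700 + 3158\right) + s = \left(-700 + 3158\right) + 137 = 2458 + 137 = 2595$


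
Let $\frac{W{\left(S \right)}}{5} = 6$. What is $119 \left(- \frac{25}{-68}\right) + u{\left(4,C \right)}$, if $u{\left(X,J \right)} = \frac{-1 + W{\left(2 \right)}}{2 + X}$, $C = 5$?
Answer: $\frac{583}{12} \approx 48.583$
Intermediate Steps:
$W{\left(S \right)} = 30$ ($W{\left(S \right)} = 5 \cdot 6 = 30$)
$u{\left(X,J \right)} = \frac{29}{2 + X}$ ($u{\left(X,J \right)} = \frac{-1 + 30}{2 + X} = \frac{29}{2 + X}$)
$119 \left(- \frac{25}{-68}\right) + u{\left(4,C \right)} = 119 \left(- \frac{25}{-68}\right) + \frac{29}{2 + 4} = 119 \left(\left(-25\right) \left(- \frac{1}{68}\right)\right) + \frac{29}{6} = 119 \cdot \frac{25}{68} + 29 \cdot \frac{1}{6} = \frac{175}{4} + \frac{29}{6} = \frac{583}{12}$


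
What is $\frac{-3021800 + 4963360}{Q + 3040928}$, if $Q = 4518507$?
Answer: $\frac{388312}{1511887} \approx 0.25684$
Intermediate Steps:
$\frac{-3021800 + 4963360}{Q + 3040928} = \frac{-3021800 + 4963360}{4518507 + 3040928} = \frac{1941560}{7559435} = 1941560 \cdot \frac{1}{7559435} = \frac{388312}{1511887}$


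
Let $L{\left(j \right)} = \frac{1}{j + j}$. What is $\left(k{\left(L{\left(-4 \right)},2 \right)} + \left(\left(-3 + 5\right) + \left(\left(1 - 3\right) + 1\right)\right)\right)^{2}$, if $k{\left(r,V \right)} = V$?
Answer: $9$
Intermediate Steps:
$L{\left(j \right)} = \frac{1}{2 j}$
$\left(k{\left(L{\left(-4 \right)},2 \right)} + \left(\left(-3 + 5\right) + \left(\left(1 - 3\right) + 1\right)\right)\right)^{2} = \left(2 + \left(\left(-3 + 5\right) + \left(\left(1 - 3\right) + 1\right)\right)\right)^{2} = \left(2 + \left(2 + \left(-2 + 1\right)\right)\right)^{2} = \left(2 + \left(2 - 1\right)\right)^{2} = \left(2 + 1\right)^{2} = 3^{2} = 9$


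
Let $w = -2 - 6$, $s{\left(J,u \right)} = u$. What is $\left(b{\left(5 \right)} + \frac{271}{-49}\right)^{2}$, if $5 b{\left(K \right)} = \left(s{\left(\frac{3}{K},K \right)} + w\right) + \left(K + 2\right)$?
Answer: $\frac{1343281}{60025} \approx 22.379$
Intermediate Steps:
$w = -8$ ($w = -2 - 6 = -8$)
$b{\left(K \right)} = - \frac{6}{5} + \frac{2 K}{5}$ ($b{\left(K \right)} = \frac{\left(K - 8\right) + \left(K + 2\right)}{5} = \frac{\left(-8 + K\right) + \left(2 + K\right)}{5} = \frac{-6 + 2 K}{5} = - \frac{6}{5} + \frac{2 K}{5}$)
$\left(b{\left(5 \right)} + \frac{271}{-49}\right)^{2} = \left(\left(- \frac{6}{5} + \frac{2}{5} \cdot 5\right) + \frac{271}{-49}\right)^{2} = \left(\left(- \frac{6}{5} + 2\right) + 271 \left(- \frac{1}{49}\right)\right)^{2} = \left(\frac{4}{5} - \frac{271}{49}\right)^{2} = \left(- \frac{1159}{245}\right)^{2} = \frac{1343281}{60025}$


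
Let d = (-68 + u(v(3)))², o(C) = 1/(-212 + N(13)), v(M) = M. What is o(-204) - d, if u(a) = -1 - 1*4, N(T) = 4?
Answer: -1108433/208 ≈ -5329.0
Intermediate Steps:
u(a) = -5 (u(a) = -1 - 4 = -5)
o(C) = -1/208 (o(C) = 1/(-212 + 4) = 1/(-208) = -1/208)
d = 5329 (d = (-68 - 5)² = (-73)² = 5329)
o(-204) - d = -1/208 - 1*5329 = -1/208 - 5329 = -1108433/208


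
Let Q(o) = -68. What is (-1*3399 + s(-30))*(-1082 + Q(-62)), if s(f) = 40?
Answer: 3862850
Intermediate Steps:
(-1*3399 + s(-30))*(-1082 + Q(-62)) = (-1*3399 + 40)*(-1082 - 68) = (-3399 + 40)*(-1150) = -3359*(-1150) = 3862850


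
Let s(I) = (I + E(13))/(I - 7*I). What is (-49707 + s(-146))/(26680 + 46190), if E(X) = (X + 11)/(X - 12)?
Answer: -21771727/31917060 ≈ -0.68213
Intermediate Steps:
E(X) = (11 + X)/(-12 + X)
s(I) = -(24 + I)/(6*I) (s(I) = (I + (11 + 13)/(-12 + 13))/(I - 7*I) = (I + 24/1)/((-6*I)) = (I + 1*24)*(-1/(6*I)) = (I + 24)*(-1/(6*I)) = (24 + I)*(-1/(6*I)) = -(24 + I)/(6*I))
(-49707 + s(-146))/(26680 + 46190) = (-49707 + (⅙)*(-24 - 1*(-146))/(-146))/(26680 + 46190) = (-49707 + (⅙)*(-1/146)*(-24 + 146))/72870 = (-49707 + (⅙)*(-1/146)*122)*(1/72870) = (-49707 - 61/438)*(1/72870) = -21771727/438*1/72870 = -21771727/31917060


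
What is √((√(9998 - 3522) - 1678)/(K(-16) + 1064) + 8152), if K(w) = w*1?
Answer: √(559475979 + 131*√1619)/262 ≈ 90.280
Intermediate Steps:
K(w) = w
√((√(9998 - 3522) - 1678)/(K(-16) + 1064) + 8152) = √((√(9998 - 3522) - 1678)/(-16 + 1064) + 8152) = √((√6476 - 1678)/1048 + 8152) = √((2*√1619 - 1678)*(1/1048) + 8152) = √((-1678 + 2*√1619)*(1/1048) + 8152) = √((-839/524 + √1619/524) + 8152) = √(4270809/524 + √1619/524)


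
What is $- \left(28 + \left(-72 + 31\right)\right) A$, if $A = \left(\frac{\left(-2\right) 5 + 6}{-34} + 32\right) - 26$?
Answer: $\frac{1352}{17} \approx 79.529$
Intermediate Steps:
$A = \frac{104}{17}$ ($A = \left(\left(-10 + 6\right) \left(- \frac{1}{34}\right) + 32\right) - 26 = \left(\left(-4\right) \left(- \frac{1}{34}\right) + 32\right) - 26 = \left(\frac{2}{17} + 32\right) - 26 = \frac{546}{17} - 26 = \frac{104}{17} \approx 6.1176$)
$- \left(28 + \left(-72 + 31\right)\right) A = - \frac{\left(28 + \left(-72 + 31\right)\right) 104}{17} = - \frac{\left(28 - 41\right) 104}{17} = - \frac{\left(-13\right) 104}{17} = \left(-1\right) \left(- \frac{1352}{17}\right) = \frac{1352}{17}$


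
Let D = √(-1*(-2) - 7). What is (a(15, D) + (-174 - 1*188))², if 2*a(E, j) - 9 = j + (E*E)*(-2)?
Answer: (1165 - I*√5)²/4 ≈ 3.3931e+5 - 1302.5*I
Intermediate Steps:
D = I*√5 (D = √(2 - 7) = √(-5) = I*√5 ≈ 2.2361*I)
a(E, j) = 9/2 + j/2 - E² (a(E, j) = 9/2 + (j + (E*E)*(-2))/2 = 9/2 + (j + E²*(-2))/2 = 9/2 + (j - 2*E²)/2 = 9/2 + (j/2 - E²) = 9/2 + j/2 - E²)
(a(15, D) + (-174 - 1*188))² = ((9/2 + (I*√5)/2 - 1*15²) + (-174 - 1*188))² = ((9/2 + I*√5/2 - 1*225) + (-174 - 188))² = ((9/2 + I*√5/2 - 225) - 362)² = ((-441/2 + I*√5/2) - 362)² = (-1165/2 + I*√5/2)²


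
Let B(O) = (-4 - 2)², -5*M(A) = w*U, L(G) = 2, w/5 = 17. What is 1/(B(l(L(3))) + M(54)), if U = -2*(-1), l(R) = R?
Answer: ½ ≈ 0.50000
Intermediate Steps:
w = 85 (w = 5*17 = 85)
U = 2
M(A) = -34 (M(A) = -17*2 = -⅕*170 = -34)
B(O) = 36 (B(O) = (-6)² = 36)
1/(B(l(L(3))) + M(54)) = 1/(36 - 34) = 1/2 = ½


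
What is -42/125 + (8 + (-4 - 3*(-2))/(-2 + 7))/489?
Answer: -6496/20375 ≈ -0.31882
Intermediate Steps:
-42/125 + (8 + (-4 - 3*(-2))/(-2 + 7))/489 = -42*1/125 + (8 + (-4 + 6)/5)*(1/489) = -42/125 + (8 + 2*(⅕))*(1/489) = -42/125 + (8 + ⅖)*(1/489) = -42/125 + (42/5)*(1/489) = -42/125 + 14/815 = -6496/20375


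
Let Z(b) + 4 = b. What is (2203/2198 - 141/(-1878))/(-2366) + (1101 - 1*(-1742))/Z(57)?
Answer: 1156910992709/21567640913 ≈ 53.641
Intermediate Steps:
Z(b) = -4 + b
(2203/2198 - 141/(-1878))/(-2366) + (1101 - 1*(-1742))/Z(57) = (2203/2198 - 141/(-1878))/(-2366) + (1101 - 1*(-1742))/(-4 + 57) = (2203*(1/2198) - 141*(-1/1878))*(-1/2366) + (1101 + 1742)/53 = (2203/2198 + 47/626)*(-1/2366) + 2843*(1/53) = (370596/343987)*(-1/2366) + 2843/53 = -185298/406936621 + 2843/53 = 1156910992709/21567640913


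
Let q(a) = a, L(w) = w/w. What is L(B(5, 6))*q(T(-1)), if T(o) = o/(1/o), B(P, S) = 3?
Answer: 1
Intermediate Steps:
T(o) = o² (T(o) = o*o = o²)
L(w) = 1
L(B(5, 6))*q(T(-1)) = 1*(-1)² = 1*1 = 1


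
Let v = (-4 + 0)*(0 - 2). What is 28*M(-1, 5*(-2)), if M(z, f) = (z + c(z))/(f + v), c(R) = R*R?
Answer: 0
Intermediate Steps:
c(R) = R**2
v = 8 (v = -4*(-2) = 8)
M(z, f) = (z + z**2)/(8 + f) (M(z, f) = (z + z**2)/(f + 8) = (z + z**2)/(8 + f))
28*M(-1, 5*(-2)) = 28*(-(1 - 1)/(8 + 5*(-2))) = 28*(-1*0/(8 - 10)) = 28*(-1*0/(-2)) = 28*(-1*(-1/2)*0) = 28*0 = 0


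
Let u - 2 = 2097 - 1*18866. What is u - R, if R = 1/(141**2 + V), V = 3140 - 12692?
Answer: -173186344/10329 ≈ -16767.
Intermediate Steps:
V = -9552
u = -16767 (u = 2 + (2097 - 1*18866) = 2 + (2097 - 18866) = 2 - 16769 = -16767)
R = 1/10329 (R = 1/(141**2 - 9552) = 1/(19881 - 9552) = 1/10329 ≈ 9.6815e-5)
u - R = -16767 - 1*1/10329 = -16767 - 1/10329 = -173186344/10329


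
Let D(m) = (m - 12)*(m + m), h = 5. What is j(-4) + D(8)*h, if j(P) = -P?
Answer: -316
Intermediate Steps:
D(m) = 2*m*(-12 + m) (D(m) = (-12 + m)*(2*m) = 2*m*(-12 + m))
j(-4) + D(8)*h = -1*(-4) + (2*8*(-12 + 8))*5 = 4 + (2*8*(-4))*5 = 4 - 64*5 = 4 - 320 = -316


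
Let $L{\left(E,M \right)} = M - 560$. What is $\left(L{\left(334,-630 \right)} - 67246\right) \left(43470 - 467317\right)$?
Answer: $29006393292$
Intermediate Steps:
$L{\left(E,M \right)} = -560 + M$
$\left(L{\left(334,-630 \right)} - 67246\right) \left(43470 - 467317\right) = \left(\left(-560 - 630\right) - 67246\right) \left(43470 - 467317\right) = \left(-1190 - 67246\right) \left(-423847\right) = \left(-68436\right) \left(-423847\right) = 29006393292$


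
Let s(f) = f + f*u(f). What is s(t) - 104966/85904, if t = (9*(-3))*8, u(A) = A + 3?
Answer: 1966805501/42952 ≈ 45791.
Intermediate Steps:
u(A) = 3 + A
t = -216 (t = -27*8 = -216)
s(f) = f + f*(3 + f)
s(t) - 104966/85904 = -216*(4 - 216) - 104966/85904 = -216*(-212) - 104966*1/85904 = 45792 - 52483/42952 = 1966805501/42952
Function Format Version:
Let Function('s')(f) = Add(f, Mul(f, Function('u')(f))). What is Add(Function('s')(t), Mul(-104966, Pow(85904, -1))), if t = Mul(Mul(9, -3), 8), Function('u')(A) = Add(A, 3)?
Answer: Rational(1966805501, 42952) ≈ 45791.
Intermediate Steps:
Function('u')(A) = Add(3, A)
t = -216 (t = Mul(-27, 8) = -216)
Function('s')(f) = Add(f, Mul(f, Add(3, f)))
Add(Function('s')(t), Mul(-104966, Pow(85904, -1))) = Add(Mul(-216, Add(4, -216)), Mul(-104966, Pow(85904, -1))) = Add(Mul(-216, -212), Mul(-104966, Rational(1, 85904))) = Add(45792, Rational(-52483, 42952)) = Rational(1966805501, 42952)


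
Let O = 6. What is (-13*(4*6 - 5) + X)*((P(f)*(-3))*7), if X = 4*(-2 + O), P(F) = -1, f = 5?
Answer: -4851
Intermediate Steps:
X = 16 (X = 4*(-2 + 6) = 4*4 = 16)
(-13*(4*6 - 5) + X)*((P(f)*(-3))*7) = (-13*(4*6 - 5) + 16)*(-1*(-3)*7) = (-13*(24 - 5) + 16)*(3*7) = (-13*19 + 16)*21 = (-247 + 16)*21 = -231*21 = -4851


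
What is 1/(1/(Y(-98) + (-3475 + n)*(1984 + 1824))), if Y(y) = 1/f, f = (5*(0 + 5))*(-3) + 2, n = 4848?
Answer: 381672031/73 ≈ 5.2284e+6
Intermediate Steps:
f = -73 (f = (5*5)*(-3) + 2 = 25*(-3) + 2 = -75 + 2 = -73)
Y(y) = -1/73 (Y(y) = 1/(-73) = -1/73)
1/(1/(Y(-98) + (-3475 + n)*(1984 + 1824))) = 1/(1/(-1/73 + (-3475 + 4848)*(1984 + 1824))) = 1/(1/(-1/73 + 1373*3808)) = 1/(1/(-1/73 + 5228384)) = 1/(1/(381672031/73)) = 1/(73/381672031) = 381672031/73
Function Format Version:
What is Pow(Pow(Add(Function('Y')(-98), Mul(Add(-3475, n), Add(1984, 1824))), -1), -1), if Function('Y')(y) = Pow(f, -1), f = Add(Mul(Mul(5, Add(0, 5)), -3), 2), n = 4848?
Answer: Rational(381672031, 73) ≈ 5.2284e+6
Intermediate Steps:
f = -73 (f = Add(Mul(Mul(5, 5), -3), 2) = Add(Mul(25, -3), 2) = Add(-75, 2) = -73)
Function('Y')(y) = Rational(-1, 73) (Function('Y')(y) = Pow(-73, -1) = Rational(-1, 73))
Pow(Pow(Add(Function('Y')(-98), Mul(Add(-3475, n), Add(1984, 1824))), -1), -1) = Pow(Pow(Add(Rational(-1, 73), Mul(Add(-3475, 4848), Add(1984, 1824))), -1), -1) = Pow(Pow(Add(Rational(-1, 73), Mul(1373, 3808)), -1), -1) = Pow(Pow(Add(Rational(-1, 73), 5228384), -1), -1) = Pow(Pow(Rational(381672031, 73), -1), -1) = Pow(Rational(73, 381672031), -1) = Rational(381672031, 73)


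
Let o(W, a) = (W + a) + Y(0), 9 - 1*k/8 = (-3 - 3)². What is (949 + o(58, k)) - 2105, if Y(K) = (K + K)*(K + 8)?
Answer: -1314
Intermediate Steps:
k = -216 (k = 72 - 8*(-3 - 3)² = 72 - 8*(-6)² = 72 - 8*36 = 72 - 288 = -216)
Y(K) = 2*K*(8 + K) (Y(K) = (2*K)*(8 + K) = 2*K*(8 + K))
o(W, a) = W + a (o(W, a) = (W + a) + 2*0*(8 + 0) = (W + a) + 2*0*8 = (W + a) + 0 = W + a)
(949 + o(58, k)) - 2105 = (949 + (58 - 216)) - 2105 = (949 - 158) - 2105 = 791 - 2105 = -1314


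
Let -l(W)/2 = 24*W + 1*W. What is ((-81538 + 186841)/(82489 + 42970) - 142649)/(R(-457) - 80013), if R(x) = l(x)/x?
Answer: 17896495588/10044623917 ≈ 1.7817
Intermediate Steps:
l(W) = -50*W (l(W) = -2*(24*W + 1*W) = -2*(24*W + W) = -50*W)
R(x) = -50 (R(x) = (-50*x)/x = -50)
((-81538 + 186841)/(82489 + 42970) - 142649)/(R(-457) - 80013) = ((-81538 + 186841)/(82489 + 42970) - 142649)/(-50 - 80013) = (105303/125459 - 142649)/(-80063) = (105303*(1/125459) - 142649)*(-1/80063) = (105303/125459 - 142649)*(-1/80063) = -17896495588/125459*(-1/80063) = 17896495588/10044623917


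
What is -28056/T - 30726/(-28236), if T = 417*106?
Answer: 15721151/34669102 ≈ 0.45346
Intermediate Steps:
T = 44202
-28056/T - 30726/(-28236) = -28056/44202 - 30726/(-28236) = -28056*1/44202 - 30726*(-1/28236) = -4676/7367 + 5121/4706 = 15721151/34669102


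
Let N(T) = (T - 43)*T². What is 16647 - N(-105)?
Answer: 1648347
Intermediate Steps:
N(T) = T²*(-43 + T) (N(T) = (-43 + T)*T² = T²*(-43 + T))
16647 - N(-105) = 16647 - (-105)²*(-43 - 105) = 16647 - 11025*(-148) = 16647 - 1*(-1631700) = 16647 + 1631700 = 1648347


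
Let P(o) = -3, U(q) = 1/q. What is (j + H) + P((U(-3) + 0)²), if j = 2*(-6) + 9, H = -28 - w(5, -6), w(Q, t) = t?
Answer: -28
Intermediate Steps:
H = -22 (H = -28 - 1*(-6) = -28 + 6 = -22)
j = -3 (j = -12 + 9 = -3)
(j + H) + P((U(-3) + 0)²) = (-3 - 22) - 3 = -25 - 3 = -28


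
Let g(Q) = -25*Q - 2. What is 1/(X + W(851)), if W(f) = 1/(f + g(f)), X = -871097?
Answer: -20426/17793027323 ≈ -1.1480e-6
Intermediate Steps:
g(Q) = -2 - 25*Q
W(f) = 1/(-2 - 24*f) (W(f) = 1/(f + (-2 - 25*f)) = 1/(-2 - 24*f))
1/(X + W(851)) = 1/(-871097 - 1/(2 + 24*851)) = 1/(-871097 - 1/(2 + 20424)) = 1/(-871097 - 1/20426) = 1/(-17793027323/20426) = -20426/17793027323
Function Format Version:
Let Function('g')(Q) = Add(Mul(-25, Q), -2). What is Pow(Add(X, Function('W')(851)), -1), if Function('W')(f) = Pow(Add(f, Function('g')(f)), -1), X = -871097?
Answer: Rational(-20426, 17793027323) ≈ -1.1480e-6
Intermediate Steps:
Function('g')(Q) = Add(-2, Mul(-25, Q))
Function('W')(f) = Pow(Add(-2, Mul(-24, f)), -1) (Function('W')(f) = Pow(Add(f, Add(-2, Mul(-25, f))), -1) = Pow(Add(-2, Mul(-24, f)), -1))
Pow(Add(X, Function('W')(851)), -1) = Pow(Add(-871097, Mul(-1, Pow(Add(2, Mul(24, 851)), -1))), -1) = Pow(Add(-871097, Mul(-1, Pow(Add(2, 20424), -1))), -1) = Pow(Add(-871097, Mul(-1, Pow(20426, -1))), -1) = Pow(Add(-871097, Mul(-1, Rational(1, 20426))), -1) = Pow(Add(-871097, Rational(-1, 20426)), -1) = Pow(Rational(-17793027323, 20426), -1) = Rational(-20426, 17793027323)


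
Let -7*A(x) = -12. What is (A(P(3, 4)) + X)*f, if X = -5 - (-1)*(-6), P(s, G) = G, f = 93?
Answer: -6045/7 ≈ -863.57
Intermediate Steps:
A(x) = 12/7 (A(x) = -⅐*(-12) = 12/7)
X = -11 (X = -5 - 1*6 = -5 - 6 = -11)
(A(P(3, 4)) + X)*f = (12/7 - 11)*93 = -65/7*93 = -6045/7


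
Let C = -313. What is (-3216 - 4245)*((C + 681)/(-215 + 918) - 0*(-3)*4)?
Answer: -2745648/703 ≈ -3905.6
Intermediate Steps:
(-3216 - 4245)*((C + 681)/(-215 + 918) - 0*(-3)*4) = (-3216 - 4245)*((-313 + 681)/(-215 + 918) - 0*(-3)*4) = -7461*(368/703 - 12*0*4) = -7461*(368*(1/703) + 0*4) = -7461*(368/703 + 0) = -7461*368/703 = -2745648/703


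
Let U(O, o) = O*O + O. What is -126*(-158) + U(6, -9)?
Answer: 19950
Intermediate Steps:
U(O, o) = O + O² (U(O, o) = O² + O = O + O²)
-126*(-158) + U(6, -9) = -126*(-158) + 6*(1 + 6) = 19908 + 6*7 = 19908 + 42 = 19950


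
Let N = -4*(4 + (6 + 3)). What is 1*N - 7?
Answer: -59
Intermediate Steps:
N = -52 (N = -4*(4 + 9) = -4*13 = -52)
1*N - 7 = 1*(-52) - 7 = -52 - 7 = -59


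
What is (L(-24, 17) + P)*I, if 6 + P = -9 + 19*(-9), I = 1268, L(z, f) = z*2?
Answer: -296712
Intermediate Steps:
L(z, f) = 2*z
P = -186 (P = -6 + (-9 + 19*(-9)) = -6 + (-9 - 171) = -6 - 180 = -186)
(L(-24, 17) + P)*I = (2*(-24) - 186)*1268 = (-48 - 186)*1268 = -234*1268 = -296712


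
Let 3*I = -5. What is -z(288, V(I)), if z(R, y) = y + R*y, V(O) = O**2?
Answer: -7225/9 ≈ -802.78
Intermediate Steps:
I = -5/3 (I = (1/3)*(-5) = -5/3 ≈ -1.6667)
-z(288, V(I)) = -(-5/3)**2*(1 + 288) = -25*289/9 = -1*7225/9 = -7225/9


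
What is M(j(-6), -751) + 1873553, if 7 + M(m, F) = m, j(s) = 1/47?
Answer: 88056663/47 ≈ 1.8735e+6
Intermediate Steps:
j(s) = 1/47
M(m, F) = -7 + m
M(j(-6), -751) + 1873553 = (-7 + 1/47) + 1873553 = -328/47 + 1873553 = 88056663/47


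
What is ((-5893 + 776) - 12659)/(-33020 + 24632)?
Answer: 4444/2097 ≈ 2.1192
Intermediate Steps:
((-5893 + 776) - 12659)/(-33020 + 24632) = (-5117 - 12659)/(-8388) = -17776*(-1/8388) = 4444/2097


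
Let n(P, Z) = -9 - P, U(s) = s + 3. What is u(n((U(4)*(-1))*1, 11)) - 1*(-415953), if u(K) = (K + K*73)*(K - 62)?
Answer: 425425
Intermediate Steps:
U(s) = 3 + s
u(K) = 74*K*(-62 + K) (u(K) = (K + 73*K)*(-62 + K) = (74*K)*(-62 + K) = 74*K*(-62 + K))
u(n((U(4)*(-1))*1, 11)) - 1*(-415953) = 74*(-9 - (3 + 4)*(-1))*(-62 + (-9 - (3 + 4)*(-1))) - 1*(-415953) = 74*(-9 - 7*(-1))*(-62 + (-9 - 7*(-1))) + 415953 = 74*(-9 - (-7))*(-62 + (-9 - (-7))) + 415953 = 74*(-9 - 1*(-7))*(-62 + (-9 - 1*(-7))) + 415953 = 74*(-9 + 7)*(-62 + (-9 + 7)) + 415953 = 74*(-2)*(-62 - 2) + 415953 = 74*(-2)*(-64) + 415953 = 9472 + 415953 = 425425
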